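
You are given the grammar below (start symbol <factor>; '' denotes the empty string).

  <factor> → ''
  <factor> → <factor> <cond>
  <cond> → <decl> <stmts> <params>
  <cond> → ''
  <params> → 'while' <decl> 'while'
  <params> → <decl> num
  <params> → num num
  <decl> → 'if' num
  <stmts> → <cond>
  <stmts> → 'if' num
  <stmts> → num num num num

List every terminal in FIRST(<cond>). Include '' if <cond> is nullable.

{ 'if', '' }

From <cond> → <decl> <stmts> <params>: add FIRST(<decl>) = { 'if' }.
<cond> → '' contributes ''.
Union: FIRST(<cond>) = { 'if', '' }.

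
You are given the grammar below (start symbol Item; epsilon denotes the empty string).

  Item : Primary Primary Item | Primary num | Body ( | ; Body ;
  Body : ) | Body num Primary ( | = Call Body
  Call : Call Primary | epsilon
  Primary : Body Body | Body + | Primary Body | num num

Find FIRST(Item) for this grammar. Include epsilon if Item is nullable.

{ ), ;, =, num }

From Item : Primary Primary Item: add FIRST(Primary) = { ), =, num }.
From Item : Primary num: add FIRST(Primary) = { ), =, num }.
From Item : Body (: add FIRST(Body) = { ), = }.
Item : ; Body ; contributes {;}.
Union: FIRST(Item) = { ), ;, =, num }.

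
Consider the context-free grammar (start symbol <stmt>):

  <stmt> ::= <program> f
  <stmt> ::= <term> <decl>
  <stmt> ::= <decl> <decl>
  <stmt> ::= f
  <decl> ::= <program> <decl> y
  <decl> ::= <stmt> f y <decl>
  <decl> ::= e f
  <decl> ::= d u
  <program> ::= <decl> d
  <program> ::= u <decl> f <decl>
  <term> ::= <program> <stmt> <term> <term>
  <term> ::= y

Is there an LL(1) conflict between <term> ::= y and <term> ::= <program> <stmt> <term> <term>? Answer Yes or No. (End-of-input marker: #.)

FIRST(y) = { y } and FIRST(<program> <stmt> <term> <term>) = { d, e, f, u, y }.
Both contain y, so the two alternatives are not disjoint — LL(1) conflict.

Yes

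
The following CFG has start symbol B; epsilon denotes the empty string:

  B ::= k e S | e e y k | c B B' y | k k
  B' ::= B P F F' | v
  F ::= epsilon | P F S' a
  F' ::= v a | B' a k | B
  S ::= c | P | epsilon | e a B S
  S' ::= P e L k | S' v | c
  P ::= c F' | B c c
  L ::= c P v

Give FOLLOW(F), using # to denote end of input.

{ c, e, k, v }

In B' ::= B P F F': add FIRST(F') = { c, e, k, v }.
In F ::= P F S' a: add FIRST(S' a) = { c, e, k }.
Union: FOLLOW(F) = { c, e, k, v }.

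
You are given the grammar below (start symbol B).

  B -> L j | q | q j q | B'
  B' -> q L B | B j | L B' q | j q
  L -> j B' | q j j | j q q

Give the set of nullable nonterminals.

{ } (none)

No nonterminal has an empty production or an RHS whose symbols are all nullable.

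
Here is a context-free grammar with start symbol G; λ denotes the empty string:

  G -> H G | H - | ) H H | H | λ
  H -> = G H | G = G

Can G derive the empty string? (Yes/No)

G has an λ-production, so G ⇒ λ.

Yes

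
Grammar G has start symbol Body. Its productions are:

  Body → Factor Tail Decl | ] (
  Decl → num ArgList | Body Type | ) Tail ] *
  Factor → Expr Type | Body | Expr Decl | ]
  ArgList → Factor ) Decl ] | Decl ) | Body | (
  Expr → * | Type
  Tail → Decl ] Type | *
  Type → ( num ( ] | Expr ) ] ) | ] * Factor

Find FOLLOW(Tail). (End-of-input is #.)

In Body → Factor Tail Decl: add FIRST(Decl) = { (, ), *, ], num }.
In Decl → ) Tail ] *: add FIRST(] *) = { ] }.
Union: FOLLOW(Tail) = { (, ), *, ], num }.

{ (, ), *, ], num }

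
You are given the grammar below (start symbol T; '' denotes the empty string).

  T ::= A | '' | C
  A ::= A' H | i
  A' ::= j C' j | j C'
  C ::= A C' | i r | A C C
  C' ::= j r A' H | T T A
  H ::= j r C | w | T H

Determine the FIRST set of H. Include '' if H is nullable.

{ i, j, w }

H ::= j r C contributes {j}.
H ::= w contributes {w}.
From H ::= T H: T nullable, take FIRST(T) ∪ FIRST(H) = { i, j, w }.
Union: FIRST(H) = { i, j, w }.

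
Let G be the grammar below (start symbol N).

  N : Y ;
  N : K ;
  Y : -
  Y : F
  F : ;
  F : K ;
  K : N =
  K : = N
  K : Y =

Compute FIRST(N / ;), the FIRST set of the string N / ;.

{ -, ;, = }

Add FIRST(N) = { -, ;, = }; N is not nullable, stop.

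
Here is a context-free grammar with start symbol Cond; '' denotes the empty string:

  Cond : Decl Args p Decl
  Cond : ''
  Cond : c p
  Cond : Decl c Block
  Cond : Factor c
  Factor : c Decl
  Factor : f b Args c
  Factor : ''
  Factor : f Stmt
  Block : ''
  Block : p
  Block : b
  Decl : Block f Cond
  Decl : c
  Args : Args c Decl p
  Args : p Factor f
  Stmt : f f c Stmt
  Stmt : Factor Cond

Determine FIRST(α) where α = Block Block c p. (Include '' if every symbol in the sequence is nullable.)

{ b, c, p }

Add FIRST(Block)\{''} = { b, p }; Block is nullable, continue.
Add FIRST(Block)\{''} = { b, p }; Block is nullable, continue.
c is a terminal; add {c} and stop.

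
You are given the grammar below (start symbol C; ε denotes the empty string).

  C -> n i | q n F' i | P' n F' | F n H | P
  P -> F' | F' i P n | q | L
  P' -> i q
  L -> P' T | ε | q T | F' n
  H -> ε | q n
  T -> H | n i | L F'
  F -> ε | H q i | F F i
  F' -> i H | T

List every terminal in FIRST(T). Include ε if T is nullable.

{ i, n, q, ε }

From T -> H: add FIRST(H) = { q, ε } (including ε since H is nullable).
T -> n i contributes {n}.
From T -> L F': L, F' nullable, take FIRST(L) ∪ FIRST(F') = { i, n, q }; also ε since the whole RHS is nullable.
Union: FIRST(T) = { i, n, q, ε }.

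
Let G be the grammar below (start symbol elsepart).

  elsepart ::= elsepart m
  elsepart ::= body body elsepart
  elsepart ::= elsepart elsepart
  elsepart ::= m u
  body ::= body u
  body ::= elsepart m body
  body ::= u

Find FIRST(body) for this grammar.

From body ::= body u: add FIRST(body) = { m, u }.
From body ::= elsepart m body: add FIRST(elsepart) = { m, u }.
body ::= u contributes {u}.
Union: FIRST(body) = { m, u }.

{ m, u }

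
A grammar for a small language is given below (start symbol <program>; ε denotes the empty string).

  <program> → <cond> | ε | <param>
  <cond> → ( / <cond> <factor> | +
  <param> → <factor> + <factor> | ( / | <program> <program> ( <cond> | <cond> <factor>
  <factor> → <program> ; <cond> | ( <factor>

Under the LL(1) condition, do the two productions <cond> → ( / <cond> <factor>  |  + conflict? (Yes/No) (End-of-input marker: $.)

No

FIRST(( / <cond> <factor>) = { ( } and FIRST(+) = { + }.
The FIRST sets are disjoint and neither alternative is nullable — no conflict.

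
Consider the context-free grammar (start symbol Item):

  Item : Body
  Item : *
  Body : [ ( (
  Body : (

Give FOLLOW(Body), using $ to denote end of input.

In Item : Body: Body is at the end, add FOLLOW(Item) = { $ }.
Union: FOLLOW(Body) = { $ }.

{ $ }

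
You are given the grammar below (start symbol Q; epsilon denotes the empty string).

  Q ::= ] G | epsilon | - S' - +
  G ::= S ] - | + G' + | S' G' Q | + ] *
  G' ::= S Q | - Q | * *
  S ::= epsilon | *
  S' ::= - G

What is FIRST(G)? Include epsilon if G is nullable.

{ *, +, -, ] }

From G ::= S ] -: S nullable, take FIRST(S) ∪ {]} = { *, ] }.
G ::= + G' + contributes {+}.
From G ::= S' G' Q: add FIRST(S') = { - }.
G ::= + ] * contributes {+}.
Union: FIRST(G) = { *, +, -, ] }.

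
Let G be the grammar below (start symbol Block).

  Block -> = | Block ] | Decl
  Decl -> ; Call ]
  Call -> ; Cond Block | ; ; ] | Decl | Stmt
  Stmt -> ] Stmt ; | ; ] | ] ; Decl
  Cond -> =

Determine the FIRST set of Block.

Block -> = contributes {=}.
From Block -> Block ]: add FIRST(Block) = { ;, = }.
From Block -> Decl: add FIRST(Decl) = { ; }.
Union: FIRST(Block) = { ;, = }.

{ ;, = }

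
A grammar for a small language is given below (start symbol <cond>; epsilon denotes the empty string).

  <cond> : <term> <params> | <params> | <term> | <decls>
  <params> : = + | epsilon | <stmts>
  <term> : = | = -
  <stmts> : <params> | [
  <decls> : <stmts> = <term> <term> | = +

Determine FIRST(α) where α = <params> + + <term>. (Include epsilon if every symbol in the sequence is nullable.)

Add FIRST(<params>)\{epsilon} = { =, [ }; <params> is nullable, continue.
+ is a terminal; add {+} and stop.

{ +, =, [ }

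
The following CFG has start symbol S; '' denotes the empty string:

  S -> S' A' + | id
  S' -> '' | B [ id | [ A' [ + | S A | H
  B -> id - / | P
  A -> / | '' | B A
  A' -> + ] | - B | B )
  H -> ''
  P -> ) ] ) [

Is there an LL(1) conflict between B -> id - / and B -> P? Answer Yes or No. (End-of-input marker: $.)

No

FIRST(id - /) = { id } and FIRST(P) = { ) }.
The FIRST sets are disjoint and neither alternative is nullable — no conflict.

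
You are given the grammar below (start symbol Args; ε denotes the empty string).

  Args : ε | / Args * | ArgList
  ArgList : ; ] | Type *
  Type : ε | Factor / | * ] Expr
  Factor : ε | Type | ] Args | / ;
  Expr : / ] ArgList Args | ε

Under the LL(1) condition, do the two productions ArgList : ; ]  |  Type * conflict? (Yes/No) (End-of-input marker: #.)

FIRST(; ]) = { ; } and FIRST(Type *) = { *, /, ] }.
The FIRST sets are disjoint and neither alternative is nullable — no conflict.

No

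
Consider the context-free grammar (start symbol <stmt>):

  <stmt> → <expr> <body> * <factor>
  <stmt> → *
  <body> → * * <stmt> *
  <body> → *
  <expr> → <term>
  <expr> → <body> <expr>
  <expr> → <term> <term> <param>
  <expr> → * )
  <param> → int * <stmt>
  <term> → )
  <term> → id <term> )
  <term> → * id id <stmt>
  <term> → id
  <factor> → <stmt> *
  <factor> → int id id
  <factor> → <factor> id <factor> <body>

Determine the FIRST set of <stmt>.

From <stmt> → <expr> <body> * <factor>: add FIRST(<expr>) = { ), *, id }.
<stmt> → * contributes {*}.
Union: FIRST(<stmt>) = { ), *, id }.

{ ), *, id }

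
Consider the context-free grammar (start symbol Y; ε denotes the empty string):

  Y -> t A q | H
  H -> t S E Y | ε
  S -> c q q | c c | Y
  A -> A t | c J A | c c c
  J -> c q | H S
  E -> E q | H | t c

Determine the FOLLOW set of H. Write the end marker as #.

{ #, c, q, t }

In Y -> H: H is at the end, add FOLLOW(Y) = { #, c, q, t }.
In J -> H S: add FIRST(S)\{ε} = { c, t }.
  Since S is nullable, also add FOLLOW(J) = { c }.
In E -> H: H is at the end, add FOLLOW(E) = { #, c, q, t }.
Union: FOLLOW(H) = { #, c, q, t }.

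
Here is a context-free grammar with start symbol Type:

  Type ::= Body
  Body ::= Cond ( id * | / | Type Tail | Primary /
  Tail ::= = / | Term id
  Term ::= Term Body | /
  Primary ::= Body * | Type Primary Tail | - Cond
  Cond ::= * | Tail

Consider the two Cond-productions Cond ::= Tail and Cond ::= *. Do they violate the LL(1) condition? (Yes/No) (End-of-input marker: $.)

No

FIRST(Tail) = { /, = } and FIRST(*) = { * }.
The FIRST sets are disjoint and neither alternative is nullable — no conflict.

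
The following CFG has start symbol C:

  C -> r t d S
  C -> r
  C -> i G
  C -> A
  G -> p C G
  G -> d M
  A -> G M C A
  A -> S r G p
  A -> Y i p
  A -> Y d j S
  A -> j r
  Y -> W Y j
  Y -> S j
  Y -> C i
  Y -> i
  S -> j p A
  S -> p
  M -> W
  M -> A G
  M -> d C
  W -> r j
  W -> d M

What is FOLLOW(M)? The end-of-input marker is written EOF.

In G -> d M: M is at the end, add FOLLOW(G) = { EOF, d, i, j, p, r }.
In A -> G M C A: add FIRST(C A) = { d, i, j, p, r }.
In W -> d M: M is at the end, add FOLLOW(W) = { EOF, d, i, j, p, r }.
Union: FOLLOW(M) = { EOF, d, i, j, p, r }.

{ EOF, d, i, j, p, r }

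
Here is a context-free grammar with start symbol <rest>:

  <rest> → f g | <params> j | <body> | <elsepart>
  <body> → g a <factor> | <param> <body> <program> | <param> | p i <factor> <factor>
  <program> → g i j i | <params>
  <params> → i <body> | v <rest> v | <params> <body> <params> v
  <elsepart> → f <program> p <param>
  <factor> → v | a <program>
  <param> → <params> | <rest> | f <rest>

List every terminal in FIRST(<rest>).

{ f, g, i, p, v }

<rest> → f g contributes {f}.
From <rest> → <params> j: add FIRST(<params>) = { i, v }.
From <rest> → <body>: add FIRST(<body>) = { f, g, i, p, v }.
From <rest> → <elsepart>: add FIRST(<elsepart>) = { f }.
Union: FIRST(<rest>) = { f, g, i, p, v }.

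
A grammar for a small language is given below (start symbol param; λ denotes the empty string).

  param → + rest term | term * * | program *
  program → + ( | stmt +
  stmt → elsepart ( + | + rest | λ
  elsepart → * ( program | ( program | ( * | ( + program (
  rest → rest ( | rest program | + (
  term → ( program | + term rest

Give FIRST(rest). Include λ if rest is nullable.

{ + }

From rest → rest (: add FIRST(rest) = { + }.
From rest → rest program: add FIRST(rest) = { + }.
rest → + ( contributes {+}.
Union: FIRST(rest) = { + }.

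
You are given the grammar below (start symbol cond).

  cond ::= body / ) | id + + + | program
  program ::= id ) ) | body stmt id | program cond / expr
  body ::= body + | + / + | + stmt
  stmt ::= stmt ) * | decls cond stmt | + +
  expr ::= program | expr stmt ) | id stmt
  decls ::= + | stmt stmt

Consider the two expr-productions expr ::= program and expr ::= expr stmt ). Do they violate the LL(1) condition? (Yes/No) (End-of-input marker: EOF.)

FIRST(program) = { +, id } and FIRST(expr stmt )) = { +, id }.
Both contain +, so the two alternatives are not disjoint — LL(1) conflict.

Yes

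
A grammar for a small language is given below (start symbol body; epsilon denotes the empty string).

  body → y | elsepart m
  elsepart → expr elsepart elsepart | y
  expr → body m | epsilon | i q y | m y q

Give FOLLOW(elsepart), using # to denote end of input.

{ i, m, y }

In body → elsepart m: add FIRST(m) = { m }.
In elsepart → expr elsepart elsepart: add FIRST(elsepart) = { i, m, y }.
In elsepart → expr elsepart elsepart: elsepart is at the end, add FOLLOW(elsepart) = { i, m, y }.
Union: FOLLOW(elsepart) = { i, m, y }.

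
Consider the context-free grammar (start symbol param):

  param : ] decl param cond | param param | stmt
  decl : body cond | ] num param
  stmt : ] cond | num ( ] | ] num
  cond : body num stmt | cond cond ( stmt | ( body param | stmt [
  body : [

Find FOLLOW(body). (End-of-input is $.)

In decl : body cond: add FIRST(cond) = { (, [, ], num }.
In cond : body num stmt: add FIRST(num stmt) = { num }.
In cond : ( body param: add FIRST(param) = { ], num }.
Union: FOLLOW(body) = { (, [, ], num }.

{ (, [, ], num }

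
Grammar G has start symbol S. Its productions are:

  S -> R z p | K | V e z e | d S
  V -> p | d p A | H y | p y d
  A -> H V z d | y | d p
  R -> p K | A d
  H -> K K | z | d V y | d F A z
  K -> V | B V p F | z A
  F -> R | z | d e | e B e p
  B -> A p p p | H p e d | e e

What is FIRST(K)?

From K -> V: add FIRST(V) = { d, e, p, y, z }.
From K -> B V p F: add FIRST(B) = { d, e, p, y, z }.
K -> z A contributes {z}.
Union: FIRST(K) = { d, e, p, y, z }.

{ d, e, p, y, z }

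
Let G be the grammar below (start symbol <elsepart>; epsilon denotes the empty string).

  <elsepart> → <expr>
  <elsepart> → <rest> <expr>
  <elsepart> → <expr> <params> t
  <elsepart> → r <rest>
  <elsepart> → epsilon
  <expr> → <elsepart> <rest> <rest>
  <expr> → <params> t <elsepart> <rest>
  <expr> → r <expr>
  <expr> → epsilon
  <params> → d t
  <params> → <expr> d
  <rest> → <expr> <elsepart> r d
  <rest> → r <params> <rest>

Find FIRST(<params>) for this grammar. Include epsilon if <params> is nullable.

{ d, r }

<params> → d t contributes {d}.
From <params> → <expr> d: <expr> nullable, take FIRST(<expr>) ∪ {d} = { d, r }.
Union: FIRST(<params>) = { d, r }.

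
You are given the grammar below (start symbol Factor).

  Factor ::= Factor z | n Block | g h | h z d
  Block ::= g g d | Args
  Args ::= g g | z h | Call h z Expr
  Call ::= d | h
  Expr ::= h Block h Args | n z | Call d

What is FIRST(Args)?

Args ::= g g contributes {g}.
Args ::= z h contributes {z}.
From Args ::= Call h z Expr: add FIRST(Call) = { d, h }.
Union: FIRST(Args) = { d, g, h, z }.

{ d, g, h, z }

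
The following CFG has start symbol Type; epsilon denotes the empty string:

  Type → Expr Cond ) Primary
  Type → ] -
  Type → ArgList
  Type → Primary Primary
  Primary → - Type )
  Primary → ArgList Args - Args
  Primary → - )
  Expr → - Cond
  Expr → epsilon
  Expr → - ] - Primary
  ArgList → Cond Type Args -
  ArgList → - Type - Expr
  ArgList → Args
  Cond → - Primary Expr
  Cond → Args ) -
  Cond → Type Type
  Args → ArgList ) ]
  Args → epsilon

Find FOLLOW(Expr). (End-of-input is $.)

{ $, ), -, ] }

In Type → Expr Cond ) Primary: add FIRST(Cond ) Primary) = { ), -, ] }.
In ArgList → - Type - Expr: Expr is at the end, add FOLLOW(ArgList) = { $, ), -, ] }.
In Cond → - Primary Expr: Expr is at the end, add FOLLOW(Cond) = { $, ), -, ] }.
Union: FOLLOW(Expr) = { $, ), -, ] }.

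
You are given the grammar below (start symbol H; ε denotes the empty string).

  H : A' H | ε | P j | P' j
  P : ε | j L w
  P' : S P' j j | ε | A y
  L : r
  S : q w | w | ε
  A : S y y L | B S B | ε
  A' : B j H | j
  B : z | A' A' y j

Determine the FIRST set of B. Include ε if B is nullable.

B : z contributes {z}.
From B : A' A' y j: add FIRST(A') = { j, z }.
Union: FIRST(B) = { j, z }.

{ j, z }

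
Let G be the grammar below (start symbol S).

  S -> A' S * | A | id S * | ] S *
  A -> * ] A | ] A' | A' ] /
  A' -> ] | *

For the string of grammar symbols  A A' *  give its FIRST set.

Add FIRST(A) = { *, ] }; A is not nullable, stop.

{ *, ] }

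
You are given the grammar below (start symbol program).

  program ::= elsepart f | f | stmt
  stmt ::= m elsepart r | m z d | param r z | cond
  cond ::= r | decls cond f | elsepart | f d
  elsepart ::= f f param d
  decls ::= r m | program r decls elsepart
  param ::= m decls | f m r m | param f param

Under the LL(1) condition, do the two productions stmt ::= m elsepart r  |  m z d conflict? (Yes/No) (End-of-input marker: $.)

FIRST(m elsepart r) = { m } and FIRST(m z d) = { m }.
Both contain m, so the two alternatives are not disjoint — LL(1) conflict.

Yes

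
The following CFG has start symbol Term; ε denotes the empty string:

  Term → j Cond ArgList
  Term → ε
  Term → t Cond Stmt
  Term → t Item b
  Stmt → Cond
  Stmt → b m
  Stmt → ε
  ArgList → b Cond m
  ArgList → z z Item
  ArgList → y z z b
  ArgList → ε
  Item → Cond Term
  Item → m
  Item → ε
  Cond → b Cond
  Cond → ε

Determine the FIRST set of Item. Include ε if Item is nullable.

From Item → Cond Term: Cond, Term nullable, take FIRST(Cond) ∪ FIRST(Term) = { b, j, t }; also ε since the whole RHS is nullable.
Item → m contributes {m}.
Item → ε contributes ε.
Union: FIRST(Item) = { b, j, m, t, ε }.

{ b, j, m, t, ε }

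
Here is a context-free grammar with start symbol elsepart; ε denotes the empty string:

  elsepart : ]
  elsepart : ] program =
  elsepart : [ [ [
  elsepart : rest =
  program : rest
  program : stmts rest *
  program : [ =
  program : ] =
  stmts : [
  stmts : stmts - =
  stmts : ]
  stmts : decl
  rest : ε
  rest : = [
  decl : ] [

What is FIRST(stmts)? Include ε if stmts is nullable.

stmts : [ contributes {[}.
From stmts : stmts - =: add FIRST(stmts) = { [, ] }.
stmts : ] contributes {]}.
From stmts : decl: add FIRST(decl) = { ] }.
Union: FIRST(stmts) = { [, ] }.

{ [, ] }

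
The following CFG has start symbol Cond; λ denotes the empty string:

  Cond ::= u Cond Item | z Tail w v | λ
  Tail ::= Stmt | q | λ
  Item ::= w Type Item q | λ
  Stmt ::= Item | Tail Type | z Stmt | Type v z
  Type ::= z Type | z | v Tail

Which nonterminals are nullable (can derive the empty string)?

Directly nullable (have an λ-production): Cond, Tail, Item.
Stmt ::= Item with every symbol nullable, so Stmt is nullable.
No other nonterminal has a production whose RHS symbols are all nullable.

{ Cond, Item, Stmt, Tail }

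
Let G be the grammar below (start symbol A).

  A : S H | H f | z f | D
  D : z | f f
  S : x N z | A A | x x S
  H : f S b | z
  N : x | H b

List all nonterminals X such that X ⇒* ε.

No nonterminal has an empty production or an RHS whose symbols are all nullable.

{ } (none)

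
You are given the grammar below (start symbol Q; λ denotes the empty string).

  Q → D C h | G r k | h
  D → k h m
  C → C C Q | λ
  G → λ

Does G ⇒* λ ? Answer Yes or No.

G has an λ-production, so G ⇒ λ.

Yes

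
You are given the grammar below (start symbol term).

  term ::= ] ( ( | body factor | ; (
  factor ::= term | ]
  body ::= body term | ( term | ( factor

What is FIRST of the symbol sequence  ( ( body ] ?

{ ( }

( is a terminal; add {(} and stop.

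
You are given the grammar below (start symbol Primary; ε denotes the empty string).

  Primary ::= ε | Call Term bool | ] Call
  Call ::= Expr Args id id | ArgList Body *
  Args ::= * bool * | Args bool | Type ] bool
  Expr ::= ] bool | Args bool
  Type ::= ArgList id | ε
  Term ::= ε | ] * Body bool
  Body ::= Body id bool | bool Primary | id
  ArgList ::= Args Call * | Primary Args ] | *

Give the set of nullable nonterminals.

Directly nullable (have an ε-production): Primary, Type, Term.
No other nonterminal has a production whose RHS symbols are all nullable.

{ Primary, Term, Type }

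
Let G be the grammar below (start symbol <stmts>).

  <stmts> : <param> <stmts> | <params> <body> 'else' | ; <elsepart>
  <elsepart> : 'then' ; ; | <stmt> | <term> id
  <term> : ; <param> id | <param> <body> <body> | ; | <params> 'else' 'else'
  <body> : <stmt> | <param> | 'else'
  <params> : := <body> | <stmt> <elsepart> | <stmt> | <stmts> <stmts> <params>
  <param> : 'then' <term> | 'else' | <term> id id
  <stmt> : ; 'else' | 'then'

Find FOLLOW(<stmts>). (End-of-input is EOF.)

<stmts> is the start symbol, so EOF ∈ FOLLOW(<stmts>).
In <stmts> : <param> <stmts>: <stmts> is at the end, add FOLLOW(<stmts>) = { EOF, 'else', 'then', :=, ; }.
In <params> : <stmts> <stmts> <params>: add FIRST(<stmts> <params>) = { 'else', 'then', :=, ; }.
In <params> : <stmts> <stmts> <params>: add FIRST(<params>) = { 'else', 'then', :=, ; }.
Union: FOLLOW(<stmts>) = { EOF, 'else', 'then', :=, ; }.

{ EOF, 'else', 'then', :=, ; }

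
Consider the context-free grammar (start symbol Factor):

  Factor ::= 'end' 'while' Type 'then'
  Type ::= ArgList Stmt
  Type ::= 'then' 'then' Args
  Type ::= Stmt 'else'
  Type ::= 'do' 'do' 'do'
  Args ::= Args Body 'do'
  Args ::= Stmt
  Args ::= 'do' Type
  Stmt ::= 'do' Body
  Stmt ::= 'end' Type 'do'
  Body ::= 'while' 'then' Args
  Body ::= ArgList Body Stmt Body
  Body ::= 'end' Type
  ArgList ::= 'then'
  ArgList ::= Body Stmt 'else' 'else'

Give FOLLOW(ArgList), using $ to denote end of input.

{ 'do', 'end', 'then', 'while' }

In Type ::= ArgList Stmt: add FIRST(Stmt) = { 'do', 'end' }.
In Body ::= ArgList Body Stmt Body: add FIRST(Body Stmt Body) = { 'end', 'then', 'while' }.
Union: FOLLOW(ArgList) = { 'do', 'end', 'then', 'while' }.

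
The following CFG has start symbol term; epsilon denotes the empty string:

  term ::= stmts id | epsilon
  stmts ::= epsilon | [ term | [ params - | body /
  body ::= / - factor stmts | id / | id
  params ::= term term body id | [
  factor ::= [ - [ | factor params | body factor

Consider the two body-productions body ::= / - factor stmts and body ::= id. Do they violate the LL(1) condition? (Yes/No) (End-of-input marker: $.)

No

FIRST(/ - factor stmts) = { / } and FIRST(id) = { id }.
The FIRST sets are disjoint and neither alternative is nullable — no conflict.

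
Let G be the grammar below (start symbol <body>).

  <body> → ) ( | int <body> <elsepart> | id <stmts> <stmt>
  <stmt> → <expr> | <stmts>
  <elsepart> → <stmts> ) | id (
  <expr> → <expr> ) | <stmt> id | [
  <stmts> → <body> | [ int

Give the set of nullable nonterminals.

No nonterminal has an empty production or an RHS whose symbols are all nullable.

{ } (none)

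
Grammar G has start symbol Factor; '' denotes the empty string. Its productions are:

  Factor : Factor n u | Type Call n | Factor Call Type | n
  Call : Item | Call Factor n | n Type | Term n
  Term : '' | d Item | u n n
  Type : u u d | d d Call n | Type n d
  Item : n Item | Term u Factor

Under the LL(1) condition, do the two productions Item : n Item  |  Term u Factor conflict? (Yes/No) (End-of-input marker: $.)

No

FIRST(n Item) = { n } and FIRST(Term u Factor) = { d, u }.
The FIRST sets are disjoint and neither alternative is nullable — no conflict.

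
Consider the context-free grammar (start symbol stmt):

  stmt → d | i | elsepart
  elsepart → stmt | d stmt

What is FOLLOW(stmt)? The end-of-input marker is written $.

{ $ }

stmt is the start symbol, so $ ∈ FOLLOW(stmt).
In elsepart → stmt: stmt is at the end, add FOLLOW(elsepart) = { $ }.
In elsepart → d stmt: stmt is at the end, add FOLLOW(elsepart) = { $ }.
Union: FOLLOW(stmt) = { $ }.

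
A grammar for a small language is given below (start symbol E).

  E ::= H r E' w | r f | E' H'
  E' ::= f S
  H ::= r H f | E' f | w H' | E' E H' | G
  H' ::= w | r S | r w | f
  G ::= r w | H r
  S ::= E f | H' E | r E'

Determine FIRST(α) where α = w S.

w is a terminal; add {w} and stop.

{ w }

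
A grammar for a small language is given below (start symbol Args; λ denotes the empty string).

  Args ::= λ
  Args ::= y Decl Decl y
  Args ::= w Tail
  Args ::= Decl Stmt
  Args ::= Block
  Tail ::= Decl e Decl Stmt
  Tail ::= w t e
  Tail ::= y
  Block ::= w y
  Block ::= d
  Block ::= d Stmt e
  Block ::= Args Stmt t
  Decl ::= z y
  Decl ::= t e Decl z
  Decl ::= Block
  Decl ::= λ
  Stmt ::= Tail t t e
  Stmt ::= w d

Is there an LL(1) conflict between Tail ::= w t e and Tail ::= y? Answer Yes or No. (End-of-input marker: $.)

FIRST(w t e) = { w } and FIRST(y) = { y }.
The FIRST sets are disjoint and neither alternative is nullable — no conflict.

No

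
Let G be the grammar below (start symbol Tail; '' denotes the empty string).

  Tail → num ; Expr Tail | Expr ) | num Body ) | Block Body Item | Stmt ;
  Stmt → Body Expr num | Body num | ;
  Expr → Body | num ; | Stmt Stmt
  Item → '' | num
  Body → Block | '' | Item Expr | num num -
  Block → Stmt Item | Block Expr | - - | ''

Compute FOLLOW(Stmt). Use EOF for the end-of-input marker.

{ EOF, ), -, ;, num }

In Tail → Stmt ;: add FIRST(;) = { ; }.
In Expr → Stmt Stmt: add FIRST(Stmt) = { -, ;, num }.
In Expr → Stmt Stmt: Stmt is at the end, add FOLLOW(Expr) = { EOF, ), -, ;, num }.
In Block → Stmt Item: add FIRST(Item)\{''} = { num }.
  Since Item is nullable, also add FOLLOW(Block) = { EOF, ), -, ;, num }.
Union: FOLLOW(Stmt) = { EOF, ), -, ;, num }.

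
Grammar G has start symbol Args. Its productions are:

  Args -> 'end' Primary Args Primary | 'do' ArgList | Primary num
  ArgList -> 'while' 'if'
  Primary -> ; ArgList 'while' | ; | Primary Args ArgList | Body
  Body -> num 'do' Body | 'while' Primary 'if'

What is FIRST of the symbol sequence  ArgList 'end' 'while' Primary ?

{ 'while' }

Add FIRST(ArgList) = { 'while' }; ArgList is not nullable, stop.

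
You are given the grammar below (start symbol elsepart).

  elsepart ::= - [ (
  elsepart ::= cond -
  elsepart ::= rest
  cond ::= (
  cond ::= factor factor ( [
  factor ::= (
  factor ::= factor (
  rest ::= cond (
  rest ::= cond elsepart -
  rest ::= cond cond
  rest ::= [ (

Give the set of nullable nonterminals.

{ } (none)

No nonterminal has an empty production or an RHS whose symbols are all nullable.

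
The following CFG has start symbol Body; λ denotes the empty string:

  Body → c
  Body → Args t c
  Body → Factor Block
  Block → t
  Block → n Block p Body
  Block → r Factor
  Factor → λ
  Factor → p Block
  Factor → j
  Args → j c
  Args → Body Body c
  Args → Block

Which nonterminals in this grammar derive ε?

{ Factor }

Directly nullable (have an λ-production): Factor.
No other nonterminal has a production whose RHS symbols are all nullable.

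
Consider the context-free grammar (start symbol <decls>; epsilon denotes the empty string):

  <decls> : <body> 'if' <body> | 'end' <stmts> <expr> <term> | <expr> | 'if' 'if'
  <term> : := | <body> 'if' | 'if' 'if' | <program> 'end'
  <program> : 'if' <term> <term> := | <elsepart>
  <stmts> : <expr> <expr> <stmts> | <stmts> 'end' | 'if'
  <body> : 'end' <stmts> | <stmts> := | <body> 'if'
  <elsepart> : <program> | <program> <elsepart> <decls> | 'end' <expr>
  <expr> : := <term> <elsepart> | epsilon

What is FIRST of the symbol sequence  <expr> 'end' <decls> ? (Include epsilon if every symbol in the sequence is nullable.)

{ 'end', := }

Add FIRST(<expr>)\{epsilon} = { := }; <expr> is nullable, continue.
'end' is a terminal; add {'end'} and stop.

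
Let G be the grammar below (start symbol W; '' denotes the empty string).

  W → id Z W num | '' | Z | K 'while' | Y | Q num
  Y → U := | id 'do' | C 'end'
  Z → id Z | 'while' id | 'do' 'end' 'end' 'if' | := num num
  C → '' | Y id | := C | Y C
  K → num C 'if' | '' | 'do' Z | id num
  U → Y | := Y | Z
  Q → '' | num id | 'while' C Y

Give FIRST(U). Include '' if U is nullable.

From U → Y: add FIRST(Y) = { 'do', 'end', 'while', :=, id }.
U → := Y contributes {:=}.
From U → Z: add FIRST(Z) = { 'do', 'while', :=, id }.
Union: FIRST(U) = { 'do', 'end', 'while', :=, id }.

{ 'do', 'end', 'while', :=, id }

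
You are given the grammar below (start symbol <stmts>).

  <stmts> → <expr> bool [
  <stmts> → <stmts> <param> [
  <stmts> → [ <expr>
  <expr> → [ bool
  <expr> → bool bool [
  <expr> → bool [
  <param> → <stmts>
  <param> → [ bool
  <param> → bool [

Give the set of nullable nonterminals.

{ } (none)

No nonterminal has an empty production or an RHS whose symbols are all nullable.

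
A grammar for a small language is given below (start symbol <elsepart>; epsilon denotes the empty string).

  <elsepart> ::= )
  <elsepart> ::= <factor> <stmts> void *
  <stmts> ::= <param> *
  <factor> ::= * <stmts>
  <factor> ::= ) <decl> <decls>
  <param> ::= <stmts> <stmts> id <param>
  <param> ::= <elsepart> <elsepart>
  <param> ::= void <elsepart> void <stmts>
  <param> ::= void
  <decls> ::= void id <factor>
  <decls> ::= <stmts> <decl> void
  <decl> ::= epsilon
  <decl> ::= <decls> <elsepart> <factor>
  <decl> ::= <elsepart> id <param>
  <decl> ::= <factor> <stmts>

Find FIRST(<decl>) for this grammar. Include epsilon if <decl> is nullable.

<decl> ::= epsilon contributes epsilon.
From <decl> ::= <decls> <elsepart> <factor>: add FIRST(<decls>) = { ), *, void }.
From <decl> ::= <elsepart> id <param>: add FIRST(<elsepart>) = { ), * }.
From <decl> ::= <factor> <stmts>: add FIRST(<factor>) = { ), * }.
Union: FIRST(<decl>) = { ), *, void, epsilon }.

{ ), *, void, epsilon }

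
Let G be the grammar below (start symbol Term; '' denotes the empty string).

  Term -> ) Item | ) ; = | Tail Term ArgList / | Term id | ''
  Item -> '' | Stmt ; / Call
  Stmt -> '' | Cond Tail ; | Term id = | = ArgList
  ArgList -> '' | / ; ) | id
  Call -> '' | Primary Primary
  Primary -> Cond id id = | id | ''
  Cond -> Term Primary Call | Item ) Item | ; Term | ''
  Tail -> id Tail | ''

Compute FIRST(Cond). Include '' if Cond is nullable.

{ ), /, ;, =, id, '' }

From Cond -> Term Primary Call: Term, Primary, Call nullable, take FIRST(Term) ∪ FIRST(Primary) ∪ FIRST(Call) = { ), /, ;, =, id }; also '' since the whole RHS is nullable.
From Cond -> Item ) Item: Item nullable, take FIRST(Item) ∪ {)} = { ), /, ;, =, id }.
Cond -> ; Term contributes {;}.
Cond -> '' contributes ''.
Union: FIRST(Cond) = { ), /, ;, =, id, '' }.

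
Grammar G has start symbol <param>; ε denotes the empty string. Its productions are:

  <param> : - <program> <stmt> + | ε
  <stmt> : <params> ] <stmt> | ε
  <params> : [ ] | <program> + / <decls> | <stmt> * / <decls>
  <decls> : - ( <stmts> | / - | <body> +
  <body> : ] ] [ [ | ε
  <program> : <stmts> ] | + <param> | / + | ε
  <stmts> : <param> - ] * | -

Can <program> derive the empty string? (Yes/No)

Yes

<program> has an ε-production, so <program> ⇒ ε.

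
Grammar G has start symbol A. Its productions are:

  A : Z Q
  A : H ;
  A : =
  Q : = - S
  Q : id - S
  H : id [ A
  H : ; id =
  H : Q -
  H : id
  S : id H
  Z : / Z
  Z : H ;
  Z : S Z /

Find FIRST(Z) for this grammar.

{ /, ;, =, id }

Z : / Z contributes {/}.
From Z : H ;: add FIRST(H) = { ;, =, id }.
From Z : S Z /: add FIRST(S) = { id }.
Union: FIRST(Z) = { /, ;, =, id }.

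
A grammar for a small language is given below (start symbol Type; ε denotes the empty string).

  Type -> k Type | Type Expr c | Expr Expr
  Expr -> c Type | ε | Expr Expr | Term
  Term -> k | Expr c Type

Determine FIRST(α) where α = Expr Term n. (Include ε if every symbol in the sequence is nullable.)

Add FIRST(Expr)\{ε} = { c, k }; Expr is nullable, continue.
Add FIRST(Term) = { c, k }; Term is not nullable, stop.

{ c, k }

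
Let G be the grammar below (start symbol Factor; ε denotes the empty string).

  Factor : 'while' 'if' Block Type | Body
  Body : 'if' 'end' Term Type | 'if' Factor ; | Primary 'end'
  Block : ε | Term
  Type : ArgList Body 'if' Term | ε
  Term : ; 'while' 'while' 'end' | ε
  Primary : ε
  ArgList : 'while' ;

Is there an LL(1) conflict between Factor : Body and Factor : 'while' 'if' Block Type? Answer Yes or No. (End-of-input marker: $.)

No

FIRST(Body) = { 'end', 'if' } and FIRST('while' 'if' Block Type) = { 'while' }.
The FIRST sets are disjoint and neither alternative is nullable — no conflict.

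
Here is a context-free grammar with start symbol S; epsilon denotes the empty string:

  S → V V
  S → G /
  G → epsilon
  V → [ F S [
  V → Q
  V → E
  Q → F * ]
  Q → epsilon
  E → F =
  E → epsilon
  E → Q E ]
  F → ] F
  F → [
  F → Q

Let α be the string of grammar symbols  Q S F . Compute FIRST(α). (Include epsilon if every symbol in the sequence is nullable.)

Add FIRST(Q)\{epsilon} = { *, [, ] }; Q is nullable, continue.
Add FIRST(S)\{epsilon} = { *, /, =, [, ] }; S is nullable, continue.
Add FIRST(F)\{epsilon} = { *, [, ] }; F is nullable, continue.
Every symbol is nullable, so include epsilon.

{ *, /, =, [, ], epsilon }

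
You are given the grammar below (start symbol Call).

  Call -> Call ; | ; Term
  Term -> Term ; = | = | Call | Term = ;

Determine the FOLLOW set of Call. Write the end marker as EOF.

Call is the start symbol, so EOF ∈ FOLLOW(Call).
In Call -> Call ;: add FIRST(;) = { ; }.
In Term -> Call: Call is at the end, add FOLLOW(Term) = { EOF, ;, = }.
Union: FOLLOW(Call) = { EOF, ;, = }.

{ EOF, ;, = }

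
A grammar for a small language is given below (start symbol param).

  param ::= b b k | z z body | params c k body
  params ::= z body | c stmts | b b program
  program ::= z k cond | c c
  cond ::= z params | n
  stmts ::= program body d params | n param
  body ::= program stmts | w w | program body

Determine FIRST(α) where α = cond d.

{ n, z }

Add FIRST(cond) = { n, z }; cond is not nullable, stop.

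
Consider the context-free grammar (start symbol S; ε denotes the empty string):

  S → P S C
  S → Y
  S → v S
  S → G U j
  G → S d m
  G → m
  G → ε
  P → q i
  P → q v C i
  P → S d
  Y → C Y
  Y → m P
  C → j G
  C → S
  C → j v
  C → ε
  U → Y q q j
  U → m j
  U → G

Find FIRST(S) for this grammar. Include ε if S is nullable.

From S → P S C: add FIRST(P) = { j, m, q, v }.
From S → Y: add FIRST(Y) = { j, m, q, v }.
S → v S contributes {v}.
From S → G U j: G, U nullable, take FIRST(G) ∪ FIRST(U) ∪ {j} = { j, m, q, v }.
Union: FIRST(S) = { j, m, q, v }.

{ j, m, q, v }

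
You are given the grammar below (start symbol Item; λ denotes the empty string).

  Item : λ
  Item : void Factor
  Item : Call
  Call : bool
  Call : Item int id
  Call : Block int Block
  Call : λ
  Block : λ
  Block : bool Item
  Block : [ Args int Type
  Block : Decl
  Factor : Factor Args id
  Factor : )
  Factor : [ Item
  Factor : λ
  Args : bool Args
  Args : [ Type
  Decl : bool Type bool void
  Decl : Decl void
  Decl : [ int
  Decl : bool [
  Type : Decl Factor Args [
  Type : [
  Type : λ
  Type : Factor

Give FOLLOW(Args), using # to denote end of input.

{ [, id, int }

In Block : [ Args int Type: add FIRST(int Type) = { int }.
In Factor : Factor Args id: add FIRST(id) = { id }.
In Args : bool Args: Args is at the end, add FOLLOW(Args) = { [, id, int }.
In Type : Decl Factor Args [: add FIRST([) = { [ }.
Union: FOLLOW(Args) = { [, id, int }.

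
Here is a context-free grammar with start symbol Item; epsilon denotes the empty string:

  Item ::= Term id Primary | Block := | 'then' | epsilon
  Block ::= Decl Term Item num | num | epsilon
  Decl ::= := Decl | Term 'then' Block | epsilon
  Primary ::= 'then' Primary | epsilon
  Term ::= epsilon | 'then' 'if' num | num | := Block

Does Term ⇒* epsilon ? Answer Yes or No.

Yes

Term has an epsilon-production, so Term ⇒ epsilon.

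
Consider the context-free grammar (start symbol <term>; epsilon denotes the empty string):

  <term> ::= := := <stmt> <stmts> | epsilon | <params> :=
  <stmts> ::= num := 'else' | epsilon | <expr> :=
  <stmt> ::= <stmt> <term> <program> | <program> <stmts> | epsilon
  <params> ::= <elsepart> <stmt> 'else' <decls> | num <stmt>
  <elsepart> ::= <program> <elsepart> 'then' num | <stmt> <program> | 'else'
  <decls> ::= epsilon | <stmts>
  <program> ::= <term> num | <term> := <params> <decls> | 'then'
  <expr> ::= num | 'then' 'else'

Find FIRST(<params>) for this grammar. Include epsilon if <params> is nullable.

{ 'else', 'then', :=, num }

From <params> ::= <elsepart> <stmt> 'else' <decls>: add FIRST(<elsepart>) = { 'else', 'then', :=, num }.
<params> ::= num <stmt> contributes {num}.
Union: FIRST(<params>) = { 'else', 'then', :=, num }.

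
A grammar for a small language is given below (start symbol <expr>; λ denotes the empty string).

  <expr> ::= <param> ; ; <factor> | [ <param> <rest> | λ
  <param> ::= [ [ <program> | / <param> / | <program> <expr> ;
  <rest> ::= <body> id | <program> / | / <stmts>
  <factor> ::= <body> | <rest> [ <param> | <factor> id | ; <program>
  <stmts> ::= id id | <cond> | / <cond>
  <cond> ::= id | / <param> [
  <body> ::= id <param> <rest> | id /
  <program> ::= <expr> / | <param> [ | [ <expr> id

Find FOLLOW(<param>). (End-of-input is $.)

{ $, /, ;, [, id }

In <expr> ::= <param> ; ; <factor>: add FIRST(; ; <factor>) = { ; }.
In <expr> ::= [ <param> <rest>: add FIRST(<rest>) = { /, [, id }.
In <param> ::= / <param> /: add FIRST(/) = { / }.
In <factor> ::= <rest> [ <param>: <param> is at the end, add FOLLOW(<factor>) = { $, /, ;, id }.
In <cond> ::= / <param> [: add FIRST([) = { [ }.
In <body> ::= id <param> <rest>: add FIRST(<rest>) = { /, [, id }.
In <program> ::= <param> [: add FIRST([) = { [ }.
Union: FOLLOW(<param>) = { $, /, ;, [, id }.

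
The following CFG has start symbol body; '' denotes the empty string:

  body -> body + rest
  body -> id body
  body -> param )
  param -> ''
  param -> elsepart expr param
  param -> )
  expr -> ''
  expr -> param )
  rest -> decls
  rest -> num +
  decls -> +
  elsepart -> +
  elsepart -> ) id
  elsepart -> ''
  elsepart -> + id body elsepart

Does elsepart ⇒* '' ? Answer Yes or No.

Yes

elsepart has an ''-production, so elsepart ⇒ ''.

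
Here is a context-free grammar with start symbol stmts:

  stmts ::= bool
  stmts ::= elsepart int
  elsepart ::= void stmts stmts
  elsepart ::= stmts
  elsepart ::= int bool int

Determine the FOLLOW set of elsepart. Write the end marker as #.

In stmts ::= elsepart int: add FIRST(int) = { int }.
Union: FOLLOW(elsepart) = { int }.

{ int }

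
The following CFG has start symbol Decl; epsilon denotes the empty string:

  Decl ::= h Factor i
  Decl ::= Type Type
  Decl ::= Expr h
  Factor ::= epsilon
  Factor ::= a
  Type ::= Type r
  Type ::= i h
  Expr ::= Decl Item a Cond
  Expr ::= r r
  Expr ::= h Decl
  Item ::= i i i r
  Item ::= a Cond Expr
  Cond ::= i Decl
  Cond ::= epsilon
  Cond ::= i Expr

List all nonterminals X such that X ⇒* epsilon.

Directly nullable (have an epsilon-production): Factor, Cond.
No other nonterminal has a production whose RHS symbols are all nullable.

{ Cond, Factor }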